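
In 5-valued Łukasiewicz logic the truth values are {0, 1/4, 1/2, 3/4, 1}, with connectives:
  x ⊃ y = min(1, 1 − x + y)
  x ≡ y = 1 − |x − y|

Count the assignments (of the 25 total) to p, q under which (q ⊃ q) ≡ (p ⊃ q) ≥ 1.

value 1: 15 assignments (counts)
value 3/4: 4 assignments
value 1/2: 3 assignments
value 1/4: 2 assignments
value 0: 1 assignment
So 15 of the 25 assignments meet the threshold.

15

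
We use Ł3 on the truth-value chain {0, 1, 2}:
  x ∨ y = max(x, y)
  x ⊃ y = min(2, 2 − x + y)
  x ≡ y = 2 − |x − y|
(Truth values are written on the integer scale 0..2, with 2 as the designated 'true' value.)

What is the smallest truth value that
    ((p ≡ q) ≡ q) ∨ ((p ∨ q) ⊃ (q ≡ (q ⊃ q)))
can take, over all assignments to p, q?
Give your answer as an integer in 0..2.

1

Take p = 1, q = 0:
p ≡ q = 1 ≡ 0 = 1
(p ≡ q) ≡ q = 1 ≡ 0 = 1
p ∨ q = 1 ∨ 0 = 1
q ⊃ q = 0 ⊃ 0 = 2
q ≡ (q ⊃ q) = 0 ≡ 2 = 0
(p ∨ q) ⊃ (q ≡ (q ⊃ q)) = 1 ⊃ 0 = 1
((p ≡ q) ≡ q) ∨ ((p ∨ q) ⊃ (q ≡ (q ⊃ q))) = 1 ∨ 1 = 1
No assignment yields a value below 1, so this is the minimum.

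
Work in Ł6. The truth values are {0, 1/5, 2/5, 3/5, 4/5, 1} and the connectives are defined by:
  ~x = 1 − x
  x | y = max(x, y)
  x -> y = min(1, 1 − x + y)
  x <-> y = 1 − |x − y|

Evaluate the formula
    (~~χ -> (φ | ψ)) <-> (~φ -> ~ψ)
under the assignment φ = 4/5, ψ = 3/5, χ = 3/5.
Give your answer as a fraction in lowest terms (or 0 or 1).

1

~χ = ~3/5 = 2/5
~~χ = ~2/5 = 3/5
φ | ψ = 4/5 | 3/5 = 4/5
~~χ -> (φ | ψ) = 3/5 -> 4/5 = 1
~φ = ~4/5 = 1/5
~ψ = ~3/5 = 2/5
~φ -> ~ψ = 1/5 -> 2/5 = 1
(~~χ -> (φ | ψ)) <-> (~φ -> ~ψ) = 1 <-> 1 = 1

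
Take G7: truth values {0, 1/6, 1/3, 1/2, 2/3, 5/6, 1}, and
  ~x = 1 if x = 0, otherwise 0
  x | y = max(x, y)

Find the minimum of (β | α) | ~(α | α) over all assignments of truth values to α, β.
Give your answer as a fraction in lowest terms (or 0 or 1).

1/6

Take α = 1/6, β = 0:
β | α = 0 | 1/6 = 1/6
α | α = 1/6 | 1/6 = 1/6
~(α | α) = ~1/6 = 0
(β | α) | ~(α | α) = 1/6 | 0 = 1/6
No assignment yields a value below 1/6, so this is the minimum.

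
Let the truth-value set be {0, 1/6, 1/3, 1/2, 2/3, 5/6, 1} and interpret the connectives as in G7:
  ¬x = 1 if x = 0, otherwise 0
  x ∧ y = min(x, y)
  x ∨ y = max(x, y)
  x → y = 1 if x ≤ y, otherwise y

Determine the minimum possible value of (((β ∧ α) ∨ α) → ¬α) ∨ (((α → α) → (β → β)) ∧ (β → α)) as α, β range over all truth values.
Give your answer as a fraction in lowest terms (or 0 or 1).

1/6

Take α = 1/6, β = 1/3:
β ∧ α = 1/3 ∧ 1/6 = 1/6
(β ∧ α) ∨ α = 1/6 ∨ 1/6 = 1/6
¬α = ¬1/6 = 0
((β ∧ α) ∨ α) → ¬α = 1/6 → 0 = 0
α → α = 1/6 → 1/6 = 1
β → β = 1/3 → 1/3 = 1
(α → α) → (β → β) = 1 → 1 = 1
β → α = 1/3 → 1/6 = 1/6
((α → α) → (β → β)) ∧ (β → α) = 1 ∧ 1/6 = 1/6
(((β ∧ α) ∨ α) → ¬α) ∨ (((α → α) → (β → β)) ∧ (β → α)) = 0 ∨ 1/6 = 1/6
No assignment yields a value below 1/6, so this is the minimum.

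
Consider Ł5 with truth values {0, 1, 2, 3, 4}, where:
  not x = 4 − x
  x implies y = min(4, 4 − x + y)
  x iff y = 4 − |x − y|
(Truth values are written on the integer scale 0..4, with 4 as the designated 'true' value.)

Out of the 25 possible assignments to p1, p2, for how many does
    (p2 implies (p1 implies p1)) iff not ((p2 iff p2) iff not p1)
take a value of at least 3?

value 4: 5 assignments (counts)
value 3: 5 assignments (counts)
value 2: 5 assignments
value 1: 5 assignments
value 0: 5 assignments
So 10 of the 25 assignments meet the threshold.

10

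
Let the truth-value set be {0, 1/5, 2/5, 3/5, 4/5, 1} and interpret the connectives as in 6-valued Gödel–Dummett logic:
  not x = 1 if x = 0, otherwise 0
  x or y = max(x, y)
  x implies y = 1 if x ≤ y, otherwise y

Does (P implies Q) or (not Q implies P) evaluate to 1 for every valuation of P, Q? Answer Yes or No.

Counterexample: take P = 1/5, Q = 0.
P implies Q = 1/5 implies 0 = 0
not Q = not 0 = 1
not Q implies P = 1 implies 1/5 = 1/5
(P implies Q) or (not Q implies P) = 0 or 1/5 = 1/5
This gives 1/5 ≠ 1.

No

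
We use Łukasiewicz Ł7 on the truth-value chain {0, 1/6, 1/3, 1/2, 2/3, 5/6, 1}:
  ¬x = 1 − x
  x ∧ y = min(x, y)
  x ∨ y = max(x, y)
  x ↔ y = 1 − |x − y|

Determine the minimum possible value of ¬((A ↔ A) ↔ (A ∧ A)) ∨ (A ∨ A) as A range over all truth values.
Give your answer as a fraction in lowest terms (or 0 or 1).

1/2

Take A = 1/2:
A ↔ A = 1/2 ↔ 1/2 = 1
A ∧ A = 1/2 ∧ 1/2 = 1/2
(A ↔ A) ↔ (A ∧ A) = 1 ↔ 1/2 = 1/2
¬((A ↔ A) ↔ (A ∧ A)) = ¬1/2 = 1/2
A ∨ A = 1/2 ∨ 1/2 = 1/2
¬((A ↔ A) ↔ (A ∧ A)) ∨ (A ∨ A) = 1/2 ∨ 1/2 = 1/2
No assignment yields a value below 1/2, so this is the minimum.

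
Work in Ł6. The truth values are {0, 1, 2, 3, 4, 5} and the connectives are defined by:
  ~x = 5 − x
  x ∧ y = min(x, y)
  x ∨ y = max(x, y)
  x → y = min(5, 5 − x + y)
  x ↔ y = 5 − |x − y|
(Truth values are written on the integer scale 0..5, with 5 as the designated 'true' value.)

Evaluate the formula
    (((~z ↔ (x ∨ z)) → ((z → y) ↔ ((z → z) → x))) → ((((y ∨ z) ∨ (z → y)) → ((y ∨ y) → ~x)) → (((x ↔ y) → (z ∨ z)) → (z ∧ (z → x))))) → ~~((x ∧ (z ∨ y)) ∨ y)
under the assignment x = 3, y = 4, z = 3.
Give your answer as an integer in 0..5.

~z = ~3 = 2
x ∨ z = 3 ∨ 3 = 3
~z ↔ (x ∨ z) = 2 ↔ 3 = 4
z → y = 3 → 4 = 5
z → z = 3 → 3 = 5
(z → z) → x = 5 → 3 = 3
(z → y) ↔ ((z → z) → x) = 5 ↔ 3 = 3
(~z ↔ (x ∨ z)) → ((z → y) ↔ ((z → z) → x)) = 4 → 3 = 4
y ∨ z = 4 ∨ 3 = 4
z → y = 3 → 4 = 5
(y ∨ z) ∨ (z → y) = 4 ∨ 5 = 5
y ∨ y = 4 ∨ 4 = 4
~x = ~3 = 2
(y ∨ y) → ~x = 4 → 2 = 3
((y ∨ z) ∨ (z → y)) → ((y ∨ y) → ~x) = 5 → 3 = 3
x ↔ y = 3 ↔ 4 = 4
z ∨ z = 3 ∨ 3 = 3
(x ↔ y) → (z ∨ z) = 4 → 3 = 4
z → x = 3 → 3 = 5
z ∧ (z → x) = 3 ∧ 5 = 3
((x ↔ y) → (z ∨ z)) → (z ∧ (z → x)) = 4 → 3 = 4
(((y ∨ z) ∨ (z → y)) → ((y ∨ y) → ~x)) → (((x ↔ y) → (z ∨ z)) → (z ∧ (z → x))) = 3 → 4 = 5
((~z ↔ (x ∨ z)) → ((z → y) ↔ ((z → z) → x))) → ((((y ∨ z) ∨ (z → y)) → ((y ∨ y) → ~x)) → (((x ↔ y) → (z ∨ z)) → (z ∧ (z → x)))) = 4 → 5 = 5
z ∨ y = 3 ∨ 4 = 4
x ∧ (z ∨ y) = 3 ∧ 4 = 3
(x ∧ (z ∨ y)) ∨ y = 3 ∨ 4 = 4
~((x ∧ (z ∨ y)) ∨ y) = ~4 = 1
~~((x ∧ (z ∨ y)) ∨ y) = ~1 = 4
(((~z ↔ (x ∨ z)) → ((z → y) ↔ ((z → z) → x))) → ((((y ∨ z) ∨ (z → y)) → ((y ∨ y) → ~x)) → (((x ↔ y) → (z ∨ z)) → (z ∧ (z → x))))) → ~~((x ∧ (z ∨ y)) ∨ y) = 5 → 4 = 4

4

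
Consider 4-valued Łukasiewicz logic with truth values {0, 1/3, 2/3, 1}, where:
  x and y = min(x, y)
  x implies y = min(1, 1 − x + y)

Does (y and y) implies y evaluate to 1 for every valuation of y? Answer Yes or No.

Yes

y = 0 ↦ 1
y = 1/3 ↦ 1
y = 2/3 ↦ 1
y = 1 ↦ 1
Every assignment gives a value ≥ 1.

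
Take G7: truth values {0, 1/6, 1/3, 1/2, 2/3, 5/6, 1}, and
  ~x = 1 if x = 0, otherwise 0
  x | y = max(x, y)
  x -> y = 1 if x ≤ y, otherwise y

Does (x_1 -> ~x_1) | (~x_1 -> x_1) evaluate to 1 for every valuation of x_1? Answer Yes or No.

x_1 = 0 ↦ 1
x_1 = 1/6 ↦ 1
x_1 = 1/3 ↦ 1
x_1 = 1/2 ↦ 1
x_1 = 2/3 ↦ 1
x_1 = 5/6 ↦ 1
x_1 = 1 ↦ 1
Every assignment gives a value ≥ 1.

Yes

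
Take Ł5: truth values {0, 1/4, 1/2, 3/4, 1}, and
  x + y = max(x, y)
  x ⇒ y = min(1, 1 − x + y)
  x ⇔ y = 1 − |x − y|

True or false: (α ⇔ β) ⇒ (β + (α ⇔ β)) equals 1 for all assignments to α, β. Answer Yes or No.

At α = 0, β = 3/4, for instance:
α ⇔ β = 0 ⇔ 3/4 = 1/4
β + (α ⇔ β) = 3/4 + 1/4 = 3/4
(α ⇔ β) ⇒ (β + (α ⇔ β)) = 1/4 ⇒ 3/4 = 1
and checking the remaining 24 assignments likewise gives ≥ 1 in every case.

Yes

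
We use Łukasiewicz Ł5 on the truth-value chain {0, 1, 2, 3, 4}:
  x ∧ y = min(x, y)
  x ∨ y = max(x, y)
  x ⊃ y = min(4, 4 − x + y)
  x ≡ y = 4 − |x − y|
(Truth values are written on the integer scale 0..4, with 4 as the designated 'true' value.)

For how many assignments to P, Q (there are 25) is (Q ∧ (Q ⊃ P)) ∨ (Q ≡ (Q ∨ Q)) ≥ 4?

25

value 4: 25 assignments (counts)
So 25 of the 25 assignments meet the threshold.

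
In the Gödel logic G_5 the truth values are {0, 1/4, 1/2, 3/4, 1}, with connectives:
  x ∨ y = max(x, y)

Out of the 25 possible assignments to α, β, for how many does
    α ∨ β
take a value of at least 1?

value 1: 9 assignments (counts)
value 3/4: 7 assignments
value 1/2: 5 assignments
value 1/4: 3 assignments
value 0: 1 assignment
So 9 of the 25 assignments meet the threshold.

9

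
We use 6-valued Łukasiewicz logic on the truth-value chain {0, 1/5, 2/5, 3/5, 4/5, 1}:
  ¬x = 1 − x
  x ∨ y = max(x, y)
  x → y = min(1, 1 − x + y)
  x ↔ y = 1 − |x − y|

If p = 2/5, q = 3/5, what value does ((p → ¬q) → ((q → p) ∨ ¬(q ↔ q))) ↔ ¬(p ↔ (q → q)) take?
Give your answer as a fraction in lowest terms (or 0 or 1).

4/5

¬q = ¬3/5 = 2/5
p → ¬q = 2/5 → 2/5 = 1
q → p = 3/5 → 2/5 = 4/5
q ↔ q = 3/5 ↔ 3/5 = 1
¬(q ↔ q) = ¬1 = 0
(q → p) ∨ ¬(q ↔ q) = 4/5 ∨ 0 = 4/5
(p → ¬q) → ((q → p) ∨ ¬(q ↔ q)) = 1 → 4/5 = 4/5
q → q = 3/5 → 3/5 = 1
p ↔ (q → q) = 2/5 ↔ 1 = 2/5
¬(p ↔ (q → q)) = ¬2/5 = 3/5
((p → ¬q) → ((q → p) ∨ ¬(q ↔ q))) ↔ ¬(p ↔ (q → q)) = 4/5 ↔ 3/5 = 4/5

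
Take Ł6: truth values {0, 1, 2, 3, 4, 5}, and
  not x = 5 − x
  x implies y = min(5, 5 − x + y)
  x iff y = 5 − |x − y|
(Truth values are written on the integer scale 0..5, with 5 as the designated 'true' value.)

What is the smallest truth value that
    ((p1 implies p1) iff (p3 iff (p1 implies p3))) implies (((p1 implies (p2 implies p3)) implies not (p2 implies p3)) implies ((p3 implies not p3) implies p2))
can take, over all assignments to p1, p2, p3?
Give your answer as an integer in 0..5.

Take p1 = 5, p2 = 2, p3 = 0:
p1 implies p1 = 5 implies 5 = 5
p1 implies p3 = 5 implies 0 = 0
p3 iff (p1 implies p3) = 0 iff 0 = 5
(p1 implies p1) iff (p3 iff (p1 implies p3)) = 5 iff 5 = 5
p2 implies p3 = 2 implies 0 = 3
p1 implies (p2 implies p3) = 5 implies 3 = 3
p2 implies p3 = 2 implies 0 = 3
not (p2 implies p3) = not 3 = 2
(p1 implies (p2 implies p3)) implies not (p2 implies p3) = 3 implies 2 = 4
not p3 = not 0 = 5
p3 implies not p3 = 0 implies 5 = 5
(p3 implies not p3) implies p2 = 5 implies 2 = 2
((p1 implies (p2 implies p3)) implies not (p2 implies p3)) implies ((p3 implies not p3) implies p2) = 4 implies 2 = 3
((p1 implies p1) iff (p3 iff (p1 implies p3))) implies (((p1 implies (p2 implies p3)) implies not (p2 implies p3)) implies ((p3 implies not p3) implies p2)) = 5 implies 3 = 3
No assignment yields a value below 3, so this is the minimum.

3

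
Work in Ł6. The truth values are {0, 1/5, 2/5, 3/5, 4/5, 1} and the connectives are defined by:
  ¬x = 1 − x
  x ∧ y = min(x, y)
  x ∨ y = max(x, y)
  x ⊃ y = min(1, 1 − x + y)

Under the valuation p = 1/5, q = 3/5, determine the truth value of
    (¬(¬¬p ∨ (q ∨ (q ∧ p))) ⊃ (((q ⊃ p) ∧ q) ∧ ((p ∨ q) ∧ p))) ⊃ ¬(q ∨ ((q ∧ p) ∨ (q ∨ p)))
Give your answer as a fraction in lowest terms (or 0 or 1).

¬p = ¬1/5 = 4/5
¬¬p = ¬4/5 = 1/5
q ∧ p = 3/5 ∧ 1/5 = 1/5
q ∨ (q ∧ p) = 3/5 ∨ 1/5 = 3/5
¬¬p ∨ (q ∨ (q ∧ p)) = 1/5 ∨ 3/5 = 3/5
¬(¬¬p ∨ (q ∨ (q ∧ p))) = ¬3/5 = 2/5
q ⊃ p = 3/5 ⊃ 1/5 = 3/5
(q ⊃ p) ∧ q = 3/5 ∧ 3/5 = 3/5
p ∨ q = 1/5 ∨ 3/5 = 3/5
(p ∨ q) ∧ p = 3/5 ∧ 1/5 = 1/5
((q ⊃ p) ∧ q) ∧ ((p ∨ q) ∧ p) = 3/5 ∧ 1/5 = 1/5
¬(¬¬p ∨ (q ∨ (q ∧ p))) ⊃ (((q ⊃ p) ∧ q) ∧ ((p ∨ q) ∧ p)) = 2/5 ⊃ 1/5 = 4/5
q ∧ p = 3/5 ∧ 1/5 = 1/5
q ∨ p = 3/5 ∨ 1/5 = 3/5
(q ∧ p) ∨ (q ∨ p) = 1/5 ∨ 3/5 = 3/5
q ∨ ((q ∧ p) ∨ (q ∨ p)) = 3/5 ∨ 3/5 = 3/5
¬(q ∨ ((q ∧ p) ∨ (q ∨ p))) = ¬3/5 = 2/5
(¬(¬¬p ∨ (q ∨ (q ∧ p))) ⊃ (((q ⊃ p) ∧ q) ∧ ((p ∨ q) ∧ p))) ⊃ ¬(q ∨ ((q ∧ p) ∨ (q ∨ p))) = 4/5 ⊃ 2/5 = 3/5

3/5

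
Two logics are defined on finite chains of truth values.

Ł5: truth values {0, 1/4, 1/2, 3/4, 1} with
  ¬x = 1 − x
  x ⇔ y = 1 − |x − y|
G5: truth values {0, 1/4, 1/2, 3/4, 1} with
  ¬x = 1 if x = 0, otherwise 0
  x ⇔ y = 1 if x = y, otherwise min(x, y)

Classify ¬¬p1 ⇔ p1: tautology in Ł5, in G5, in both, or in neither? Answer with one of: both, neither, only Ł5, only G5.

only Ł5

In Ł5: every assignment gives 1 — tautology.
In G5: at p1 = 1/4 the value is 1/4 — not a tautology.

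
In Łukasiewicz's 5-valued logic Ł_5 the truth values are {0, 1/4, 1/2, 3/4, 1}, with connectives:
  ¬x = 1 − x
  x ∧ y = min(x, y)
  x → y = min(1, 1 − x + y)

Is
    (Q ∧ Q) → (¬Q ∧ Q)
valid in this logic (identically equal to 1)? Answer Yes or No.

No

Counterexample: take Q = 3/4.
Q ∧ Q = 3/4 ∧ 3/4 = 3/4
¬Q = ¬3/4 = 1/4
¬Q ∧ Q = 1/4 ∧ 3/4 = 1/4
(Q ∧ Q) → (¬Q ∧ Q) = 3/4 → 1/4 = 1/2
This gives 1/2 ≠ 1.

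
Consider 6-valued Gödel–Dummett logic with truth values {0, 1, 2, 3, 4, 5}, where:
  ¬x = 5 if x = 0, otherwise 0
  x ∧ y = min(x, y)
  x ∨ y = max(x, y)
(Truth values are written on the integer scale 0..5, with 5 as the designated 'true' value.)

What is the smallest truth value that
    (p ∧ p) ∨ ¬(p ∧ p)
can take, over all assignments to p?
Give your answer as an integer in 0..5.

Take p = 1:
p ∧ p = 1 ∧ 1 = 1
p ∧ p = 1 ∧ 1 = 1
¬(p ∧ p) = ¬1 = 0
(p ∧ p) ∨ ¬(p ∧ p) = 1 ∨ 0 = 1
No assignment yields a value below 1, so this is the minimum.

1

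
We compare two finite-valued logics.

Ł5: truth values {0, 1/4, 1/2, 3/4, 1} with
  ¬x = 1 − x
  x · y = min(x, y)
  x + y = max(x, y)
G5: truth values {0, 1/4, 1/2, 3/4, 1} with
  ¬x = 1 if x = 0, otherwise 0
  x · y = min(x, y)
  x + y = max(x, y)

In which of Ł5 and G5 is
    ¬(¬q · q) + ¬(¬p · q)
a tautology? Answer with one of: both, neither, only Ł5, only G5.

In Ł5: at p = 0, q = 1/4 the value is 3/4 — not a tautology.
In G5: every assignment gives 1 — tautology.

only G5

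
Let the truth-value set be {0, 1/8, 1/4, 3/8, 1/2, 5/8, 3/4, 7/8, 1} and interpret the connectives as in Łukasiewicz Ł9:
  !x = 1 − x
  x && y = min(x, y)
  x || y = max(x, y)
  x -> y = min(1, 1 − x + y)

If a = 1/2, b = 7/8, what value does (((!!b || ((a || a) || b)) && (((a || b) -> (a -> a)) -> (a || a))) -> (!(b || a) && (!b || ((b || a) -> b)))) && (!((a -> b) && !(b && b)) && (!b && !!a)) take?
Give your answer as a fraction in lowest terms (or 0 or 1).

!b = !7/8 = 1/8
!!b = !1/8 = 7/8
a || a = 1/2 || 1/2 = 1/2
(a || a) || b = 1/2 || 7/8 = 7/8
!!b || ((a || a) || b) = 7/8 || 7/8 = 7/8
a || b = 1/2 || 7/8 = 7/8
a -> a = 1/2 -> 1/2 = 1
(a || b) -> (a -> a) = 7/8 -> 1 = 1
a || a = 1/2 || 1/2 = 1/2
((a || b) -> (a -> a)) -> (a || a) = 1 -> 1/2 = 1/2
(!!b || ((a || a) || b)) && (((a || b) -> (a -> a)) -> (a || a)) = 7/8 && 1/2 = 1/2
b || a = 7/8 || 1/2 = 7/8
!(b || a) = !7/8 = 1/8
!b = !7/8 = 1/8
b || a = 7/8 || 1/2 = 7/8
(b || a) -> b = 7/8 -> 7/8 = 1
!b || ((b || a) -> b) = 1/8 || 1 = 1
!(b || a) && (!b || ((b || a) -> b)) = 1/8 && 1 = 1/8
((!!b || ((a || a) || b)) && (((a || b) -> (a -> a)) -> (a || a))) -> (!(b || a) && (!b || ((b || a) -> b))) = 1/2 -> 1/8 = 5/8
a -> b = 1/2 -> 7/8 = 1
b && b = 7/8 && 7/8 = 7/8
!(b && b) = !7/8 = 1/8
(a -> b) && !(b && b) = 1 && 1/8 = 1/8
!((a -> b) && !(b && b)) = !1/8 = 7/8
!b = !7/8 = 1/8
!a = !1/2 = 1/2
!!a = !1/2 = 1/2
!b && !!a = 1/8 && 1/2 = 1/8
!((a -> b) && !(b && b)) && (!b && !!a) = 7/8 && 1/8 = 1/8
(((!!b || ((a || a) || b)) && (((a || b) -> (a -> a)) -> (a || a))) -> (!(b || a) && (!b || ((b || a) -> b)))) && (!((a -> b) && !(b && b)) && (!b && !!a)) = 5/8 && 1/8 = 1/8

1/8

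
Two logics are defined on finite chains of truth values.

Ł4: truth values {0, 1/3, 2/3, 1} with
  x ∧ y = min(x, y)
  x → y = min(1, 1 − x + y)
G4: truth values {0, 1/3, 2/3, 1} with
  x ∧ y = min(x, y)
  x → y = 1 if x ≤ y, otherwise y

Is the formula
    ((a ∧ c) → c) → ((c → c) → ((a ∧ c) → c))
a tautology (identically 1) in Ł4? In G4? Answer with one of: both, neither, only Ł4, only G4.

both

In Ł4: every assignment gives 1 — tautology.
In G4: every assignment gives 1 — tautology.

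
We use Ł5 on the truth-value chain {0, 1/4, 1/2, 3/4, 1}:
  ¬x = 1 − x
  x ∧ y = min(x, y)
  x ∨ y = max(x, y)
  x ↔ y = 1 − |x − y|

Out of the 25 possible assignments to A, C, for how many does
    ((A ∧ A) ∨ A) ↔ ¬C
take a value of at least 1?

5

value 1: 5 assignments (counts)
value 3/4: 8 assignments
value 1/2: 6 assignments
value 1/4: 4 assignments
value 0: 2 assignments
So 5 of the 25 assignments meet the threshold.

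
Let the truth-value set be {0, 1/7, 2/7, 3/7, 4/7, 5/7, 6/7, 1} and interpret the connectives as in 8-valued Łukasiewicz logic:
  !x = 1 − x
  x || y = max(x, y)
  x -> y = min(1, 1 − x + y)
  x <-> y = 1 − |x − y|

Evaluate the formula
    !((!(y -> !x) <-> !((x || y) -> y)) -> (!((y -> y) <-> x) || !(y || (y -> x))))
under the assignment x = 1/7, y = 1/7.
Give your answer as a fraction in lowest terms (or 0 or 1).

1/7

!x = !1/7 = 6/7
y -> !x = 1/7 -> 6/7 = 1
!(y -> !x) = !1 = 0
x || y = 1/7 || 1/7 = 1/7
(x || y) -> y = 1/7 -> 1/7 = 1
!((x || y) -> y) = !1 = 0
!(y -> !x) <-> !((x || y) -> y) = 0 <-> 0 = 1
y -> y = 1/7 -> 1/7 = 1
(y -> y) <-> x = 1 <-> 1/7 = 1/7
!((y -> y) <-> x) = !1/7 = 6/7
y -> x = 1/7 -> 1/7 = 1
y || (y -> x) = 1/7 || 1 = 1
!(y || (y -> x)) = !1 = 0
!((y -> y) <-> x) || !(y || (y -> x)) = 6/7 || 0 = 6/7
(!(y -> !x) <-> !((x || y) -> y)) -> (!((y -> y) <-> x) || !(y || (y -> x))) = 1 -> 6/7 = 6/7
!((!(y -> !x) <-> !((x || y) -> y)) -> (!((y -> y) <-> x) || !(y || (y -> x)))) = !6/7 = 1/7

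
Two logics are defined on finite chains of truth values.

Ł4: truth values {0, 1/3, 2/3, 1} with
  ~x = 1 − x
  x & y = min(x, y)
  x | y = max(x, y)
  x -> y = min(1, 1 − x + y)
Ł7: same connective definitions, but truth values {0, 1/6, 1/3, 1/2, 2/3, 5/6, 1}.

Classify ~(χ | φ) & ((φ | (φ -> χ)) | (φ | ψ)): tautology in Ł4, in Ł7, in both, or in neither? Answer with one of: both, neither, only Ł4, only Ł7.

In Ł4: at φ = 0, ψ = 0, χ = 1/3 the value is 2/3 — not a tautology.
In Ł7: at φ = 0, ψ = 0, χ = 1/6 the value is 5/6 — not a tautology.

neither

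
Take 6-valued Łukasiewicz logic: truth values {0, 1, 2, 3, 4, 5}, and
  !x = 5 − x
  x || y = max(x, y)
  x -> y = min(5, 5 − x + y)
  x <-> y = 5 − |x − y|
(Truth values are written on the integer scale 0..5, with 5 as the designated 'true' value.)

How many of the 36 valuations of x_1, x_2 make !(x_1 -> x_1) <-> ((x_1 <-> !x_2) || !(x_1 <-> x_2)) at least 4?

value 5: 2 assignments (counts)
value 4: 4 assignments (counts)
value 3: 6 assignments
value 2: 8 assignments
value 1: 10 assignments
value 0: 6 assignments
So 6 of the 36 assignments meet the threshold.

6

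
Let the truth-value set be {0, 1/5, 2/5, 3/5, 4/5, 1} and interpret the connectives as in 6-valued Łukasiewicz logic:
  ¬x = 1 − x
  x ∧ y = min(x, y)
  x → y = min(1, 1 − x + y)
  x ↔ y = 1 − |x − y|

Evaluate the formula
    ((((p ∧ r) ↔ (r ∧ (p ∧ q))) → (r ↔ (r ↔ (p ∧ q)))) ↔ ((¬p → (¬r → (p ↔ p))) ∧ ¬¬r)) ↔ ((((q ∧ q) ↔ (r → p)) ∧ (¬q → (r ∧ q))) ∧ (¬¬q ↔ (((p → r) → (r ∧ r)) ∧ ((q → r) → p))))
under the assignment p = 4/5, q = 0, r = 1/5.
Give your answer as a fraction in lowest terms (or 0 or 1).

2/5

p ∧ r = 4/5 ∧ 1/5 = 1/5
p ∧ q = 4/5 ∧ 0 = 0
r ∧ (p ∧ q) = 1/5 ∧ 0 = 0
(p ∧ r) ↔ (r ∧ (p ∧ q)) = 1/5 ↔ 0 = 4/5
p ∧ q = 4/5 ∧ 0 = 0
r ↔ (p ∧ q) = 1/5 ↔ 0 = 4/5
r ↔ (r ↔ (p ∧ q)) = 1/5 ↔ 4/5 = 2/5
((p ∧ r) ↔ (r ∧ (p ∧ q))) → (r ↔ (r ↔ (p ∧ q))) = 4/5 → 2/5 = 3/5
¬p = ¬4/5 = 1/5
¬r = ¬1/5 = 4/5
p ↔ p = 4/5 ↔ 4/5 = 1
¬r → (p ↔ p) = 4/5 → 1 = 1
¬p → (¬r → (p ↔ p)) = 1/5 → 1 = 1
¬r = ¬1/5 = 4/5
¬¬r = ¬4/5 = 1/5
(¬p → (¬r → (p ↔ p))) ∧ ¬¬r = 1 ∧ 1/5 = 1/5
(((p ∧ r) ↔ (r ∧ (p ∧ q))) → (r ↔ (r ↔ (p ∧ q)))) ↔ ((¬p → (¬r → (p ↔ p))) ∧ ¬¬r) = 3/5 ↔ 1/5 = 3/5
q ∧ q = 0 ∧ 0 = 0
r → p = 1/5 → 4/5 = 1
(q ∧ q) ↔ (r → p) = 0 ↔ 1 = 0
¬q = ¬0 = 1
r ∧ q = 1/5 ∧ 0 = 0
¬q → (r ∧ q) = 1 → 0 = 0
((q ∧ q) ↔ (r → p)) ∧ (¬q → (r ∧ q)) = 0 ∧ 0 = 0
¬q = ¬0 = 1
¬¬q = ¬1 = 0
p → r = 4/5 → 1/5 = 2/5
r ∧ r = 1/5 ∧ 1/5 = 1/5
(p → r) → (r ∧ r) = 2/5 → 1/5 = 4/5
q → r = 0 → 1/5 = 1
(q → r) → p = 1 → 4/5 = 4/5
((p → r) → (r ∧ r)) ∧ ((q → r) → p) = 4/5 ∧ 4/5 = 4/5
¬¬q ↔ (((p → r) → (r ∧ r)) ∧ ((q → r) → p)) = 0 ↔ 4/5 = 1/5
(((q ∧ q) ↔ (r → p)) ∧ (¬q → (r ∧ q))) ∧ (¬¬q ↔ (((p → r) → (r ∧ r)) ∧ ((q → r) → p))) = 0 ∧ 1/5 = 0
((((p ∧ r) ↔ (r ∧ (p ∧ q))) → (r ↔ (r ↔ (p ∧ q)))) ↔ ((¬p → (¬r → (p ↔ p))) ∧ ¬¬r)) ↔ ((((q ∧ q) ↔ (r → p)) ∧ (¬q → (r ∧ q))) ∧ (¬¬q ↔ (((p → r) → (r ∧ r)) ∧ ((q → r) → p)))) = 3/5 ↔ 0 = 2/5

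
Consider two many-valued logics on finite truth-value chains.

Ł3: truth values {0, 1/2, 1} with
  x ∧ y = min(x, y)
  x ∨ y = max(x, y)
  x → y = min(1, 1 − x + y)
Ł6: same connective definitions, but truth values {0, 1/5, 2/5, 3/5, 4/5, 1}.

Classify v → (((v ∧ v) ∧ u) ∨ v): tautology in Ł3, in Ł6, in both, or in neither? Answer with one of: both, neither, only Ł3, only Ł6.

both

In Ł3: every assignment gives 1 — tautology.
In Ł6: every assignment gives 1 — tautology.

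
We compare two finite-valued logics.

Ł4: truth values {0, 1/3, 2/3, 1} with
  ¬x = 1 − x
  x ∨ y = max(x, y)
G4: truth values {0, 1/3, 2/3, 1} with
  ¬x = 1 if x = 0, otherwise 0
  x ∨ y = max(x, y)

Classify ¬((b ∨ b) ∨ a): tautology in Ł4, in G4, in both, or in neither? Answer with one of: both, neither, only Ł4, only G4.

neither

In Ł4: at a = 0, b = 1/3 the value is 2/3 — not a tautology.
In G4: at a = 0, b = 1/3 the value is 0 — not a tautology.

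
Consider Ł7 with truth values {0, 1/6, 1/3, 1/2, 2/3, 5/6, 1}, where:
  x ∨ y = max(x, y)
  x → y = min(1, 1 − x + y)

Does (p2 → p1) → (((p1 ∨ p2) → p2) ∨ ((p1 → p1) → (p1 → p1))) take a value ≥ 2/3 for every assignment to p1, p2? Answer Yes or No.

At p1 = 1/6, p2 = 1/3, for instance:
p2 → p1 = 1/3 → 1/6 = 5/6
p1 ∨ p2 = 1/6 ∨ 1/3 = 1/3
(p1 ∨ p2) → p2 = 1/3 → 1/3 = 1
p1 → p1 = 1/6 → 1/6 = 1
p1 → p1 = 1/6 → 1/6 = 1
(p1 → p1) → (p1 → p1) = 1 → 1 = 1
((p1 ∨ p2) → p2) ∨ ((p1 → p1) → (p1 → p1)) = 1 ∨ 1 = 1
(p2 → p1) → (((p1 ∨ p2) → p2) ∨ ((p1 → p1) → (p1 → p1))) = 5/6 → 1 = 1
and checking the remaining 48 assignments likewise gives ≥ 2/3 in every case.

Yes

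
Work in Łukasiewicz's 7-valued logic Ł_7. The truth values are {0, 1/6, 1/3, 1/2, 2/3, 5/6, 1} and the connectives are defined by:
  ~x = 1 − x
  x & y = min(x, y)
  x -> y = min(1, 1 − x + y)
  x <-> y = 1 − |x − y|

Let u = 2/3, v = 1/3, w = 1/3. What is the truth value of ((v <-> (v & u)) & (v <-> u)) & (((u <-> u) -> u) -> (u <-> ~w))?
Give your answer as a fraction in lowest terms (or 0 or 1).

2/3

v & u = 1/3 & 2/3 = 1/3
v <-> (v & u) = 1/3 <-> 1/3 = 1
v <-> u = 1/3 <-> 2/3 = 2/3
(v <-> (v & u)) & (v <-> u) = 1 & 2/3 = 2/3
u <-> u = 2/3 <-> 2/3 = 1
(u <-> u) -> u = 1 -> 2/3 = 2/3
~w = ~1/3 = 2/3
u <-> ~w = 2/3 <-> 2/3 = 1
((u <-> u) -> u) -> (u <-> ~w) = 2/3 -> 1 = 1
((v <-> (v & u)) & (v <-> u)) & (((u <-> u) -> u) -> (u <-> ~w)) = 2/3 & 1 = 2/3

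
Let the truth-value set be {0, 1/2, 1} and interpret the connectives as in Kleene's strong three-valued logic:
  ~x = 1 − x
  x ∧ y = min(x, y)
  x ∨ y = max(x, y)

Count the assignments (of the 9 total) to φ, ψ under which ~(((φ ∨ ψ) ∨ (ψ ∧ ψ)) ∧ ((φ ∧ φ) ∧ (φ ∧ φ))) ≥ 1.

3

φ = 0, ψ = 0 ↦ 1  ≥
φ = 0, ψ = 1/2 ↦ 1  ≥
φ = 0, ψ = 1 ↦ 1  ≥
φ = 1/2, ψ = 0 ↦ 1/2  <
φ = 1/2, ψ = 1/2 ↦ 1/2  <
φ = 1/2, ψ = 1 ↦ 1/2  <
φ = 1, ψ = 0 ↦ 0  <
φ = 1, ψ = 1/2 ↦ 0  <
φ = 1, ψ = 1 ↦ 0  <
So 3 of the 9 assignments meet the threshold.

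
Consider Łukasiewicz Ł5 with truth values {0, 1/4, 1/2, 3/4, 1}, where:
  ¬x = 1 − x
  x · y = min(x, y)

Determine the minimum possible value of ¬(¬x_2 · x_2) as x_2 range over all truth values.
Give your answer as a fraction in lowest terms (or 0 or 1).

Take x_2 = 1/2:
¬x_2 = ¬1/2 = 1/2
¬x_2 · x_2 = 1/2 · 1/2 = 1/2
¬(¬x_2 · x_2) = ¬1/2 = 1/2
No assignment yields a value below 1/2, so this is the minimum.

1/2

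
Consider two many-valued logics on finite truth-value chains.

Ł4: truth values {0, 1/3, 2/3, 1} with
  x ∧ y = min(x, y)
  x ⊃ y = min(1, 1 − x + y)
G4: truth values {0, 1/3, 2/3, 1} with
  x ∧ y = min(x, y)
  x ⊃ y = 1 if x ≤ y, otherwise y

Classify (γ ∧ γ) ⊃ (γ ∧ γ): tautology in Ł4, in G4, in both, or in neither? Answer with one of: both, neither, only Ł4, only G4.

In Ł4: every assignment gives 1 — tautology.
In G4: every assignment gives 1 — tautology.

both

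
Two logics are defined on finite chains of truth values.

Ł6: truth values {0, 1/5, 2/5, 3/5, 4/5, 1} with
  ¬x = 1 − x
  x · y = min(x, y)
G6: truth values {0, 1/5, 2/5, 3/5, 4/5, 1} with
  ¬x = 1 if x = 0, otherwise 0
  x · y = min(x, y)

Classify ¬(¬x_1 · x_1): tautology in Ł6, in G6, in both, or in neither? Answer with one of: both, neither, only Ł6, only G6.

In Ł6: at x_1 = 1/5 the value is 4/5 — not a tautology.
In G6: every assignment gives 1 — tautology.

only G6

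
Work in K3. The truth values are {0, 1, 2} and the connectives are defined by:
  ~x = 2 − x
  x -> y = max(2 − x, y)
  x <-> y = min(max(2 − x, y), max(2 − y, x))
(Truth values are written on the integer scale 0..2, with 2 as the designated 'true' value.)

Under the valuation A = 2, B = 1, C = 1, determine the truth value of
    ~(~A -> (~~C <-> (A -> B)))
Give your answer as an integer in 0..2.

0

~A = ~2 = 0
~C = ~1 = 1
~~C = ~1 = 1
A -> B = 2 -> 1 = 1
~~C <-> (A -> B) = 1 <-> 1 = 1
~A -> (~~C <-> (A -> B)) = 0 -> 1 = 2
~(~A -> (~~C <-> (A -> B))) = ~2 = 0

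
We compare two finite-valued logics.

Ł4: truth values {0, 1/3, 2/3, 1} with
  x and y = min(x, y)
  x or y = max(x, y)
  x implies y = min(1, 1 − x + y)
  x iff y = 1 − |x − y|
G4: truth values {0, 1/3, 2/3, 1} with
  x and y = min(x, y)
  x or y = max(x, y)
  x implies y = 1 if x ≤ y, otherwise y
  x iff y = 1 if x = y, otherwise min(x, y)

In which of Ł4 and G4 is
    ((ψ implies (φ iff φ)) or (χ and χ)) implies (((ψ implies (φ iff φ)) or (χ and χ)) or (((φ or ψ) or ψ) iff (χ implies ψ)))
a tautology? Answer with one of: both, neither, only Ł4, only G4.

In Ł4: every assignment gives 1 — tautology.
In G4: every assignment gives 1 — tautology.

both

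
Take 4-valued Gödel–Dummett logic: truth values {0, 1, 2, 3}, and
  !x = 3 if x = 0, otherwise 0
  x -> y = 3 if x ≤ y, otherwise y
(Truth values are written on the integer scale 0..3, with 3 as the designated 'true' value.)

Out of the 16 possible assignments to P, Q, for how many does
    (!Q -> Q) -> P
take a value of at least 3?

P = 0, Q = 0 ↦ 3  ≥
P = 0, Q = 1 ↦ 0  <
P = 0, Q = 2 ↦ 0  <
P = 0, Q = 3 ↦ 0  <
P = 1, Q = 0 ↦ 3  ≥
P = 1, Q = 1 ↦ 1  <
P = 1, Q = 2 ↦ 1  <
P = 1, Q = 3 ↦ 1  <
P = 2, Q = 0 ↦ 3  ≥
P = 2, Q = 1 ↦ 2  <
P = 2, Q = 2 ↦ 2  <
P = 2, Q = 3 ↦ 2  <
P = 3, Q = 0 ↦ 3  ≥
P = 3, Q = 1 ↦ 3  ≥
P = 3, Q = 2 ↦ 3  ≥
P = 3, Q = 3 ↦ 3  ≥
So 7 of the 16 assignments meet the threshold.

7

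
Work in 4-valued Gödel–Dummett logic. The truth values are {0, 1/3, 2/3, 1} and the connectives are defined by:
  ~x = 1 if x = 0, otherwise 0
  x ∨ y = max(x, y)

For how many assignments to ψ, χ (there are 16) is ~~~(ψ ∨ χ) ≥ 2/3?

ψ = 0, χ = 0 ↦ 1  ≥
ψ = 0, χ = 1/3 ↦ 0  <
ψ = 0, χ = 2/3 ↦ 0  <
ψ = 0, χ = 1 ↦ 0  <
ψ = 1/3, χ = 0 ↦ 0  <
ψ = 1/3, χ = 1/3 ↦ 0  <
ψ = 1/3, χ = 2/3 ↦ 0  <
ψ = 1/3, χ = 1 ↦ 0  <
ψ = 2/3, χ = 0 ↦ 0  <
ψ = 2/3, χ = 1/3 ↦ 0  <
ψ = 2/3, χ = 2/3 ↦ 0  <
ψ = 2/3, χ = 1 ↦ 0  <
ψ = 1, χ = 0 ↦ 0  <
ψ = 1, χ = 1/3 ↦ 0  <
ψ = 1, χ = 2/3 ↦ 0  <
ψ = 1, χ = 1 ↦ 0  <
So 1 of the 16 assignments meets the threshold.

1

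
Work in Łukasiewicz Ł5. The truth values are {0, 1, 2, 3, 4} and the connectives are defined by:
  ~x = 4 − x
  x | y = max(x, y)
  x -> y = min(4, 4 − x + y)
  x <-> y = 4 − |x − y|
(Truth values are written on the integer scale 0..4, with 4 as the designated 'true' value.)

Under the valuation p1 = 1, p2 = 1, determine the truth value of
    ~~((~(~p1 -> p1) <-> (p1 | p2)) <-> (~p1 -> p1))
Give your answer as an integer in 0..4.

~p1 = ~1 = 3
~p1 -> p1 = 3 -> 1 = 2
~(~p1 -> p1) = ~2 = 2
p1 | p2 = 1 | 1 = 1
~(~p1 -> p1) <-> (p1 | p2) = 2 <-> 1 = 3
~p1 = ~1 = 3
~p1 -> p1 = 3 -> 1 = 2
(~(~p1 -> p1) <-> (p1 | p2)) <-> (~p1 -> p1) = 3 <-> 2 = 3
~((~(~p1 -> p1) <-> (p1 | p2)) <-> (~p1 -> p1)) = ~3 = 1
~~((~(~p1 -> p1) <-> (p1 | p2)) <-> (~p1 -> p1)) = ~1 = 3

3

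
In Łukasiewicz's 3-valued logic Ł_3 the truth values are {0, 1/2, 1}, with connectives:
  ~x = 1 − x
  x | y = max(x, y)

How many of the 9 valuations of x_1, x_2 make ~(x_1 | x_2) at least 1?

x_1 = 0, x_2 = 0 ↦ 1  ≥
x_1 = 0, x_2 = 1/2 ↦ 1/2  <
x_1 = 0, x_2 = 1 ↦ 0  <
x_1 = 1/2, x_2 = 0 ↦ 1/2  <
x_1 = 1/2, x_2 = 1/2 ↦ 1/2  <
x_1 = 1/2, x_2 = 1 ↦ 0  <
x_1 = 1, x_2 = 0 ↦ 0  <
x_1 = 1, x_2 = 1/2 ↦ 0  <
x_1 = 1, x_2 = 1 ↦ 0  <
So 1 of the 9 assignments meets the threshold.

1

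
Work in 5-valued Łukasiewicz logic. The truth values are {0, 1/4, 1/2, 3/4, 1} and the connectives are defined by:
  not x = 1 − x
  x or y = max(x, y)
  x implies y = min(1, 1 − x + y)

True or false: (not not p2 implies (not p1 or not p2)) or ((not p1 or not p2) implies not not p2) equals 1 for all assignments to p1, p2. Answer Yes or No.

At p1 = 1/2, p2 = 1/4, for instance:
not p2 = not 1/4 = 3/4
not not p2 = not 3/4 = 1/4
not p1 = not 1/2 = 1/2
not p2 = not 1/4 = 3/4
not p1 or not p2 = 1/2 or 3/4 = 3/4
not not p2 implies (not p1 or not p2) = 1/4 implies 3/4 = 1
(not p1 or not p2) implies not not p2 = 3/4 implies 1/4 = 1/2
(not not p2 implies (not p1 or not p2)) or ((not p1 or not p2) implies not not p2) = 1 or 1/2 = 1
and checking the remaining 24 assignments likewise gives ≥ 1 in every case.

Yes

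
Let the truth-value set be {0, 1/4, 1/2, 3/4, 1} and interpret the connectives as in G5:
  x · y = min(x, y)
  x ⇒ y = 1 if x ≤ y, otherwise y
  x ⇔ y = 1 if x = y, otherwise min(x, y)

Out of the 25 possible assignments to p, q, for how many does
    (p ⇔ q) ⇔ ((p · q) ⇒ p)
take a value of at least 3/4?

7

value 1: 5 assignments (counts)
value 3/4: 2 assignments (counts)
value 1/2: 4 assignments
value 1/4: 6 assignments
value 0: 8 assignments
So 7 of the 25 assignments meet the threshold.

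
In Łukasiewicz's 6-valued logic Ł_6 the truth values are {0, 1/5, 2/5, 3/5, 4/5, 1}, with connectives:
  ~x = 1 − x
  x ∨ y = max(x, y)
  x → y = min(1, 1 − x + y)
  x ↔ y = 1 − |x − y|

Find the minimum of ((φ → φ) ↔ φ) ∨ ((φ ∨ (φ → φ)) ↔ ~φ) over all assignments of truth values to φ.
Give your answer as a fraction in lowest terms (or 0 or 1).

Take φ = 2/5:
φ → φ = 2/5 → 2/5 = 1
(φ → φ) ↔ φ = 1 ↔ 2/5 = 2/5
φ → φ = 2/5 → 2/5 = 1
φ ∨ (φ → φ) = 2/5 ∨ 1 = 1
~φ = ~2/5 = 3/5
(φ ∨ (φ → φ)) ↔ ~φ = 1 ↔ 3/5 = 3/5
((φ → φ) ↔ φ) ∨ ((φ ∨ (φ → φ)) ↔ ~φ) = 2/5 ∨ 3/5 = 3/5
No assignment yields a value below 3/5, so this is the minimum.

3/5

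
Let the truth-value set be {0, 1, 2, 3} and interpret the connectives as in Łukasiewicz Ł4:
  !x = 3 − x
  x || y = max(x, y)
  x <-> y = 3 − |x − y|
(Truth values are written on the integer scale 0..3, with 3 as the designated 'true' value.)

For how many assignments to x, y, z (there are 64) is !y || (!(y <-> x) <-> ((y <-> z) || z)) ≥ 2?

51

value 3: 25 assignments (counts)
value 2: 26 assignments (counts)
value 1: 11 assignments
value 0: 2 assignments
So 51 of the 64 assignments meet the threshold.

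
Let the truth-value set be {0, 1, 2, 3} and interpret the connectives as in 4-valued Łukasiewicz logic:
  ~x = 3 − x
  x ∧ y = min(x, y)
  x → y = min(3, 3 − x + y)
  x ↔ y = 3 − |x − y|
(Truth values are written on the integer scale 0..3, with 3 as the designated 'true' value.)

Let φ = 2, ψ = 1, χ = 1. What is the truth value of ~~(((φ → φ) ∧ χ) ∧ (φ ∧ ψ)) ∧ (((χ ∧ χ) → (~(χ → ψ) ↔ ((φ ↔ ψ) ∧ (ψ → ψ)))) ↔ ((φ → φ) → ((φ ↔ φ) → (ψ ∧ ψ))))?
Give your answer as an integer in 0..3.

1

φ → φ = 2 → 2 = 3
(φ → φ) ∧ χ = 3 ∧ 1 = 1
φ ∧ ψ = 2 ∧ 1 = 1
((φ → φ) ∧ χ) ∧ (φ ∧ ψ) = 1 ∧ 1 = 1
~(((φ → φ) ∧ χ) ∧ (φ ∧ ψ)) = ~1 = 2
~~(((φ → φ) ∧ χ) ∧ (φ ∧ ψ)) = ~2 = 1
χ ∧ χ = 1 ∧ 1 = 1
χ → ψ = 1 → 1 = 3
~(χ → ψ) = ~3 = 0
φ ↔ ψ = 2 ↔ 1 = 2
ψ → ψ = 1 → 1 = 3
(φ ↔ ψ) ∧ (ψ → ψ) = 2 ∧ 3 = 2
~(χ → ψ) ↔ ((φ ↔ ψ) ∧ (ψ → ψ)) = 0 ↔ 2 = 1
(χ ∧ χ) → (~(χ → ψ) ↔ ((φ ↔ ψ) ∧ (ψ → ψ))) = 1 → 1 = 3
φ → φ = 2 → 2 = 3
φ ↔ φ = 2 ↔ 2 = 3
ψ ∧ ψ = 1 ∧ 1 = 1
(φ ↔ φ) → (ψ ∧ ψ) = 3 → 1 = 1
(φ → φ) → ((φ ↔ φ) → (ψ ∧ ψ)) = 3 → 1 = 1
((χ ∧ χ) → (~(χ → ψ) ↔ ((φ ↔ ψ) ∧ (ψ → ψ)))) ↔ ((φ → φ) → ((φ ↔ φ) → (ψ ∧ ψ))) = 3 ↔ 1 = 1
~~(((φ → φ) ∧ χ) ∧ (φ ∧ ψ)) ∧ (((χ ∧ χ) → (~(χ → ψ) ↔ ((φ ↔ ψ) ∧ (ψ → ψ)))) ↔ ((φ → φ) → ((φ ↔ φ) → (ψ ∧ ψ)))) = 1 ∧ 1 = 1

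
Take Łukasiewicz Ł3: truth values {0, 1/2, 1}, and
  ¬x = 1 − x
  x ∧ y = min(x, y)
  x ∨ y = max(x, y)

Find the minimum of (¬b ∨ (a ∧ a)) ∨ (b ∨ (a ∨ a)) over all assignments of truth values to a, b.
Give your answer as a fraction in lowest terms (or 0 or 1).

1/2

Take a = 0, b = 1/2:
¬b = ¬1/2 = 1/2
a ∧ a = 0 ∧ 0 = 0
¬b ∨ (a ∧ a) = 1/2 ∨ 0 = 1/2
a ∨ a = 0 ∨ 0 = 0
b ∨ (a ∨ a) = 1/2 ∨ 0 = 1/2
(¬b ∨ (a ∧ a)) ∨ (b ∨ (a ∨ a)) = 1/2 ∨ 1/2 = 1/2
No assignment yields a value below 1/2, so this is the minimum.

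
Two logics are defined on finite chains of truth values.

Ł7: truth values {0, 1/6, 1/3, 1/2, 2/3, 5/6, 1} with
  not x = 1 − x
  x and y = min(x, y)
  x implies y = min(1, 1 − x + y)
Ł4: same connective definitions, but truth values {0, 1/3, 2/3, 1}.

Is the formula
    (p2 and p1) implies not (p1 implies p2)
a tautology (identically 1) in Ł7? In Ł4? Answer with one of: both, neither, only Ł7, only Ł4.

neither

In Ł7: at p1 = 1/6, p2 = 1/6 the value is 5/6 — not a tautology.
In Ł4: at p1 = 1/3, p2 = 1/3 the value is 2/3 — not a tautology.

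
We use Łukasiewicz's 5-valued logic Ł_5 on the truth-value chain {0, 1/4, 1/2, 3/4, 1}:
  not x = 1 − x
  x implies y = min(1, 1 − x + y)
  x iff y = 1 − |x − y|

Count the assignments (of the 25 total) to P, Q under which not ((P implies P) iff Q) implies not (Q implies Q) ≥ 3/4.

value 1: 5 assignments (counts)
value 3/4: 5 assignments (counts)
value 1/2: 5 assignments
value 1/4: 5 assignments
value 0: 5 assignments
So 10 of the 25 assignments meet the threshold.

10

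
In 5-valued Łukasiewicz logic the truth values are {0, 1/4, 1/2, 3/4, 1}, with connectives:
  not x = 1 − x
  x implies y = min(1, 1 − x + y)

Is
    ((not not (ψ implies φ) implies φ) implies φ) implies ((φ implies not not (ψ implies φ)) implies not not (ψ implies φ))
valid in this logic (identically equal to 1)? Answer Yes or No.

At φ = 3/4, ψ = 3/4, for instance:
ψ implies φ = 3/4 implies 3/4 = 1
not (ψ implies φ) = not 1 = 0
not not (ψ implies φ) = not 0 = 1
not not (ψ implies φ) implies φ = 1 implies 3/4 = 3/4
(not not (ψ implies φ) implies φ) implies φ = 3/4 implies 3/4 = 1
φ implies not not (ψ implies φ) = 3/4 implies 1 = 1
(φ implies not not (ψ implies φ)) implies not not (ψ implies φ) = 1 implies 1 = 1
((not not (ψ implies φ) implies φ) implies φ) implies ((φ implies not not (ψ implies φ)) implies not not (ψ implies φ)) = 1 implies 1 = 1
and checking the remaining 24 assignments likewise gives ≥ 1 in every case.

Yes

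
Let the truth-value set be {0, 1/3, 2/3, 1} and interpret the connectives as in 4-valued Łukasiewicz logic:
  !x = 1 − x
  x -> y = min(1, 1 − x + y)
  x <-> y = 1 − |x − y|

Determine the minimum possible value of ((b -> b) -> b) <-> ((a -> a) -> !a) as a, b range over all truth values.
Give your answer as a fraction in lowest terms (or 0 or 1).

Take a = 0, b = 0:
b -> b = 0 -> 0 = 1
(b -> b) -> b = 1 -> 0 = 0
a -> a = 0 -> 0 = 1
!a = !0 = 1
(a -> a) -> !a = 1 -> 1 = 1
((b -> b) -> b) <-> ((a -> a) -> !a) = 0 <-> 1 = 0
No assignment yields a value below 0, so this is the minimum.

0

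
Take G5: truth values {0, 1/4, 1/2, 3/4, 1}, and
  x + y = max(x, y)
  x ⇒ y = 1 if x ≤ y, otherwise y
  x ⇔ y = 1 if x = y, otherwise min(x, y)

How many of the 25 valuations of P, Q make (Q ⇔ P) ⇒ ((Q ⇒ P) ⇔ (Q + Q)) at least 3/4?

value 1: 21 assignments (counts)
value 3/4: 1 assignment (counts)
value 1/2: 1 assignment
value 1/4: 1 assignment
value 0: 1 assignment
So 22 of the 25 assignments meet the threshold.

22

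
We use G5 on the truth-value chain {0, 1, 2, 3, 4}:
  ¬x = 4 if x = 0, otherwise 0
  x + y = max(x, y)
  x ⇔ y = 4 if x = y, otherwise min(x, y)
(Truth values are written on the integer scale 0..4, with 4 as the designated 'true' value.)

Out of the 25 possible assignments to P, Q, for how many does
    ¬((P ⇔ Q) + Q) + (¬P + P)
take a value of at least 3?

17

value 4: 13 assignments (counts)
value 3: 4 assignments (counts)
value 2: 4 assignments
value 1: 4 assignments
So 17 of the 25 assignments meet the threshold.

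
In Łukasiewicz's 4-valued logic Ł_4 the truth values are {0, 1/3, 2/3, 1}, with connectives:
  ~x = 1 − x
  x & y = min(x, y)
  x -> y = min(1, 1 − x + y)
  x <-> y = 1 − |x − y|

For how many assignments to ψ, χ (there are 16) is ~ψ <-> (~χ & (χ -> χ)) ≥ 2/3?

10

ψ = 0, χ = 0 ↦ 1  ≥
ψ = 0, χ = 1/3 ↦ 2/3  ≥
ψ = 0, χ = 2/3 ↦ 1/3  <
ψ = 0, χ = 1 ↦ 0  <
ψ = 1/3, χ = 0 ↦ 2/3  ≥
ψ = 1/3, χ = 1/3 ↦ 1  ≥
ψ = 1/3, χ = 2/3 ↦ 2/3  ≥
ψ = 1/3, χ = 1 ↦ 1/3  <
ψ = 2/3, χ = 0 ↦ 1/3  <
ψ = 2/3, χ = 1/3 ↦ 2/3  ≥
ψ = 2/3, χ = 2/3 ↦ 1  ≥
ψ = 2/3, χ = 1 ↦ 2/3  ≥
ψ = 1, χ = 0 ↦ 0  <
ψ = 1, χ = 1/3 ↦ 1/3  <
ψ = 1, χ = 2/3 ↦ 2/3  ≥
ψ = 1, χ = 1 ↦ 1  ≥
So 10 of the 16 assignments meet the threshold.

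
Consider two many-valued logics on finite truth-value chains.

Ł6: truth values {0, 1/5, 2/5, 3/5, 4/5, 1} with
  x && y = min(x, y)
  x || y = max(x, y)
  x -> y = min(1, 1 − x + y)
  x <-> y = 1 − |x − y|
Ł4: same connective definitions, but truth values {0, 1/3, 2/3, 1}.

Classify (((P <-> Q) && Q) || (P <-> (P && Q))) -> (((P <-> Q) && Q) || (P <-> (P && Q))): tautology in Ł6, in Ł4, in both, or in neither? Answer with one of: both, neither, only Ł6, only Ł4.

both

In Ł6: every assignment gives 1 — tautology.
In Ł4: every assignment gives 1 — tautology.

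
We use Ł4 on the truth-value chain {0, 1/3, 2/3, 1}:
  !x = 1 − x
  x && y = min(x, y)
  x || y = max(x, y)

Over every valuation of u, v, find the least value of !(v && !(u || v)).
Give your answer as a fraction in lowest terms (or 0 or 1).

Take u = 0, v = 1/3:
u || v = 0 || 1/3 = 1/3
!(u || v) = !1/3 = 2/3
v && !(u || v) = 1/3 && 2/3 = 1/3
!(v && !(u || v)) = !1/3 = 2/3
No assignment yields a value below 2/3, so this is the minimum.

2/3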